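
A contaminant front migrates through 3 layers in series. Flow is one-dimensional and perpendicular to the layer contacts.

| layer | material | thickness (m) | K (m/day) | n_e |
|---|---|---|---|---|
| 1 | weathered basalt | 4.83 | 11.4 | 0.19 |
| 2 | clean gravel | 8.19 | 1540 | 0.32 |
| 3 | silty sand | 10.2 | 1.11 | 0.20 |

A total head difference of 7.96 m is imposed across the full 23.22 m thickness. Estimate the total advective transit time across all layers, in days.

6.74

With flow normal to the layers, continuity requires the same specific discharge q through every layer.
Σ(b_i/K_i) = 4.83/11.4 + 8.19/1540 + 10.2/1.11 = 9.618 d.
q = Δh / Σ(b_i/K_i) = 7.96 / 9.618 = 0.8276 m/day.
In each layer the seepage velocity is v_i = q/n_i, so the layer transit time is t_i = b_i·n_i / q:
  layer 1 (weathered basalt): t_1 = 4.83 × 0.19 / 0.8276 = 1.109 d
  layer 2 (clean gravel): t_2 = 8.19 × 0.32 / 0.8276 = 3.167 d
  layer 3 (silty sand): t_3 = 10.2 × 0.20 / 0.8276 = 2.465 d
Total t = Σ t_i = 6.741 days.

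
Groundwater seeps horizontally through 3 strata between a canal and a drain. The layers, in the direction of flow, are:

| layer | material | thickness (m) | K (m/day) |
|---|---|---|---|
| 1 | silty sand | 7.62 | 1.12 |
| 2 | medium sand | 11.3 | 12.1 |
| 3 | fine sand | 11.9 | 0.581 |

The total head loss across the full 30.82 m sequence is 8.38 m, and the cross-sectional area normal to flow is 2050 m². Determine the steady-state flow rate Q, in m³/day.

609

Flow is perpendicular to layering, so the layers act in series and the equivalent K is the thickness-weighted harmonic mean.
Total thickness L = 7.62 + 11.3 + 11.9 = 30.82 m.
Σ(b_i/K_i) = 7.62/1.12 + 11.3/12.1 + 11.9/0.581 = 28.22 d.
K_eq = L / Σ(b_i/K_i) = 30.82 / 28.22 = 1.092 m/day.
Q = K_eq · A · (Δh/L) = 1.092 × 2050 × (8.38/30.82) = 608.8 m³/day.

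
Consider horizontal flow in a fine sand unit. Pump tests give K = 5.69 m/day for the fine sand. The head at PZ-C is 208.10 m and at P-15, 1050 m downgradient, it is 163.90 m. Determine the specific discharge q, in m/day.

0.240

Hydraulic gradient i = (208.10 − 163.90) / 1050 = 44.2 / 1050 = 0.04210.
Specific discharge q = K · i = 5.690 × 0.04210 = 0.2395 m/day.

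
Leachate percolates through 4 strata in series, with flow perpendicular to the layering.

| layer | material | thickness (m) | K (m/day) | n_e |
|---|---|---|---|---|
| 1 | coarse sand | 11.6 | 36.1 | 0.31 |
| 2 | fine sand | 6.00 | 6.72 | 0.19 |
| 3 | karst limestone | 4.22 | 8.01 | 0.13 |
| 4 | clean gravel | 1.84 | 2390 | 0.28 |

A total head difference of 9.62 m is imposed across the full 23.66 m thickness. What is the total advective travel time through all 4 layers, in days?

1.05

With flow normal to the layers, continuity requires the same specific discharge q through every layer.
Σ(b_i/K_i) = 11.6/36.1 + 6.00/6.72 + 4.22/8.01 + 1.84/2390 = 1.742 d.
q = Δh / Σ(b_i/K_i) = 9.62 / 1.742 = 5.523 m/day.
In each layer the seepage velocity is v_i = q/n_i, so the layer transit time is t_i = b_i·n_i / q:
  layer 1 (coarse sand): t_1 = 11.6 × 0.31 / 5.523 = 0.6511 d
  layer 2 (fine sand): t_2 = 6.00 × 0.19 / 5.523 = 0.2064 d
  layer 3 (karst limestone): t_3 = 4.22 × 0.13 / 5.523 = 0.09933 d
  layer 4 (clean gravel): t_4 = 1.84 × 0.28 / 5.523 = 0.09328 d
Total t = Σ t_i = 1.050 days.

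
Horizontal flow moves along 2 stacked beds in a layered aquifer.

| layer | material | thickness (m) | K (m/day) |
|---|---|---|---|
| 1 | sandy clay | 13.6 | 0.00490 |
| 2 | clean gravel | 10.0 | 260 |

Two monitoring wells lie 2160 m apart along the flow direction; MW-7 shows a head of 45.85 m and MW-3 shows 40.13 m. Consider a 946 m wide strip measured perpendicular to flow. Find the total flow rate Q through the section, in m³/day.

Flow is parallel to layering, so each bed carries its own Darcy discharge and the transmissivities add.
Σ(K_i·b_i) = 0.00490×13.6 + 260×10.0 = 2600 m²/day.
Hydraulic gradient i = (45.85 − 40.13) / 2160 = 5.72 / 2160 = 0.002648.
Q = Σ(K_i·b_i) · W · i = 2600 × 946 × 0.002648 = 6514 m³/day.

6510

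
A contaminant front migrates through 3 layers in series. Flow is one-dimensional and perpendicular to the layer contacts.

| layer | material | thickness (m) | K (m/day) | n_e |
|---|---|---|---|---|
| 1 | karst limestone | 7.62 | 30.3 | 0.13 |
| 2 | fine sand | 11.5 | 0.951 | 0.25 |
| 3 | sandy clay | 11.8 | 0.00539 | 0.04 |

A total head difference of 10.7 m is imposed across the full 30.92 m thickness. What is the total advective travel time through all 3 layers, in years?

2.44

With flow normal to the layers, continuity requires the same specific discharge q through every layer.
Σ(b_i/K_i) = 7.62/30.3 + 11.5/0.951 + 11.8/0.00539 = 2202 d.
q = Δh / Σ(b_i/K_i) = 10.7 / 2202 = 0.004860 m/day.
In each layer the seepage velocity is v_i = q/n_i, so the layer transit time is t_i = b_i·n_i / q:
  layer 1 (karst limestone): t_1 = 7.62 × 0.13 / 0.004860 = 203.8 d
  layer 2 (fine sand): t_2 = 11.5 × 0.25 / 0.004860 = 591.5 d
  layer 3 (sandy clay): t_3 = 11.8 × 0.04 / 0.004860 = 97.12 d
Total t = Σ t_i = 892.5 days = 2.443 years.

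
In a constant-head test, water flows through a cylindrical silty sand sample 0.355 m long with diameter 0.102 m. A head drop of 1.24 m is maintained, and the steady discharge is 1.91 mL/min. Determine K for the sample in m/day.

Cross-sectional area A = π·(d/2)² = π × (0.102/2)² = 0.008171 m².
Convert discharge: 1.91 mL/min = 3.183e-08 m³/s.
Darcy's law rearranged: K = Q·L / (A·Δh) = 3.183e-08 × 0.355 / (0.008171 × 1.24) = 1.115e-06 m/s = 0.09636 m/day.

0.0964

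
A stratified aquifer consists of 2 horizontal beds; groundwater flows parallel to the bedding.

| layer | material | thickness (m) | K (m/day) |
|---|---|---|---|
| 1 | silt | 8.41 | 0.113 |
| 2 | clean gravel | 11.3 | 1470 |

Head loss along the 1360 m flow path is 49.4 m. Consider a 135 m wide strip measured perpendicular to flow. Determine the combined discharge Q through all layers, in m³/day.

81500

Flow is parallel to layering, so each bed carries its own Darcy discharge and the transmissivities add.
Σ(K_i·b_i) = 0.113×8.41 + 1470×11.3 = 16612 m²/day.
Hydraulic gradient i = Δh / L = 49.4 / 1360 = 0.03632.
Q = Σ(K_i·b_i) · W · i = 16612 × 135 × 0.03632 = 81460 m³/day.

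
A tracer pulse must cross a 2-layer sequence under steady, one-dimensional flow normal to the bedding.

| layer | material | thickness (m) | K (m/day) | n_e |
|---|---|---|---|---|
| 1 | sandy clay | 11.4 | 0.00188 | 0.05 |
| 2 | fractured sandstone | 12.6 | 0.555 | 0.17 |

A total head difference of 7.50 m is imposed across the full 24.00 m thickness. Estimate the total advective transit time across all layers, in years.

With flow normal to the layers, continuity requires the same specific discharge q through every layer.
Σ(b_i/K_i) = 11.4/0.00188 + 12.6/0.555 = 6087 d.
q = Δh / Σ(b_i/K_i) = 7.50 / 6087 = 0.001232 m/day.
In each layer the seepage velocity is v_i = q/n_i, so the layer transit time is t_i = b_i·n_i / q:
  layer 1 (sandy clay): t_1 = 11.4 × 0.05 / 0.001232 = 462.6 d
  layer 2 (fractured sandstone): t_2 = 12.6 × 0.17 / 0.001232 = 1738 d
Total t = Σ t_i = 2201 days = 6.026 years.

6.03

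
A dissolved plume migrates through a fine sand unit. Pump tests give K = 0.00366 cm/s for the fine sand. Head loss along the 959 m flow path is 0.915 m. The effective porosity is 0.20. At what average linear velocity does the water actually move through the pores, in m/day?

Convert K: 0.00366 cm/s × 864 = 3.162 m/day.
Hydraulic gradient i = Δh / L = 0.915 / 959 = 0.0009541.
Darcy flux q = K · i = 3.162 × 0.0009541 = 0.003017 m/day.
Seepage velocity v = q / n_e = 0.003017 / 0.20 = 0.01509 m/day.

0.0151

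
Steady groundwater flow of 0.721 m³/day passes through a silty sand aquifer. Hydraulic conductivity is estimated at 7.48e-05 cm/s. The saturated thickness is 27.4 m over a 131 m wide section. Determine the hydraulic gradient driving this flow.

Convert K: 7.48e-05 cm/s × 864 = 0.06463 m/day.
Cross-sectional area A = 131 × 27.4 = 3589 m².
From Q = K·A·i, i = Q / (K·A) = 0.721 / (0.06463 × 3589) = 0.003108.

0.00311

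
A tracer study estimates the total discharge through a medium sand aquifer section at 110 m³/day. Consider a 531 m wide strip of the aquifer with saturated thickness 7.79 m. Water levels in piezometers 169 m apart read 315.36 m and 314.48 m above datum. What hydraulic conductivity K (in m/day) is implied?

5.11

Cross-sectional area A = 531 × 7.79 = 4136 m².
Hydraulic gradient i = (315.36 − 314.48) / 169 = 0.88 / 169 = 0.005207.
From Q = K·A·i, K = Q / (A·i) = 110 / (4136 × 0.005207) = 5.107 m/day.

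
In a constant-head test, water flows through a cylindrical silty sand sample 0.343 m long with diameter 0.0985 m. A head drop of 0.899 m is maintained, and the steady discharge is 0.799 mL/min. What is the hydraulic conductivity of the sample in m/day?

0.0576

Cross-sectional area A = π·(d/2)² = π × (0.0985/2)² = 0.007620 m².
Convert discharge: 0.799 mL/min = 1.332e-08 m³/s.
Darcy's law rearranged: K = Q·L / (A·Δh) = 1.332e-08 × 0.343 / (0.007620 × 0.899) = 6.668e-07 m/s = 0.05761 m/day.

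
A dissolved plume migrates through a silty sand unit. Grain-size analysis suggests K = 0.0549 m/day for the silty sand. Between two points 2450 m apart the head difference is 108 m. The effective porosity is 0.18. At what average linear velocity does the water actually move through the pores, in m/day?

Hydraulic gradient i = Δh / L = 108 / 2450 = 0.04408.
Darcy flux q = K · i = 0.05490 × 0.04408 = 0.002420 m/day.
Seepage velocity v = q / n_e = 0.002420 / 0.18 = 0.01344 m/day.

0.0134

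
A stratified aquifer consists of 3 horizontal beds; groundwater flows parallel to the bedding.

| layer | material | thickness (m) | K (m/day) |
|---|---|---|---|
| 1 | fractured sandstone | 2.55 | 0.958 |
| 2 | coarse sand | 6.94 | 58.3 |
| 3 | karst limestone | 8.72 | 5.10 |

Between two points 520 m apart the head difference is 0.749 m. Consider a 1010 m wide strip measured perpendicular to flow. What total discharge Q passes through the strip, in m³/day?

657

Flow is parallel to layering, so each bed carries its own Darcy discharge and the transmissivities add.
Σ(K_i·b_i) = 0.958×2.55 + 58.3×6.94 + 5.10×8.72 = 451.5 m²/day.
Hydraulic gradient i = Δh / L = 0.749 / 520 = 0.001440.
Q = Σ(K_i·b_i) · W · i = 451.5 × 1010 × 0.001440 = 656.9 m³/day.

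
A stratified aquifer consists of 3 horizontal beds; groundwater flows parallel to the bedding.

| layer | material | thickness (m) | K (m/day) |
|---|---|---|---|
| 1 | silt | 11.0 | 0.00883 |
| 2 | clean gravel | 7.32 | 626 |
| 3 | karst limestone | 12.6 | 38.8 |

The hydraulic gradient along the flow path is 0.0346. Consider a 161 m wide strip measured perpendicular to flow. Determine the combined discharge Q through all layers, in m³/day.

28300

Flow is parallel to layering, so each bed carries its own Darcy discharge and the transmissivities add.
Σ(K_i·b_i) = 0.00883×11.0 + 626×7.32 + 38.8×12.6 = 5071 m²/day.
Hydraulic gradient i = 0.0346.
Q = Σ(K_i·b_i) · W · i = 5071 × 161 × 0.03460 = 28250 m³/day.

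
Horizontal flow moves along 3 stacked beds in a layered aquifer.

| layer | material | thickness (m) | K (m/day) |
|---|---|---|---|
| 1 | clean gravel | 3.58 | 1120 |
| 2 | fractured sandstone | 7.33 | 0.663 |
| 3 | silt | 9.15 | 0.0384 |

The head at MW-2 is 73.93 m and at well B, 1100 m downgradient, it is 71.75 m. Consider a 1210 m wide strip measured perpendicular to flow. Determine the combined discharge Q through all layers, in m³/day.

Flow is parallel to layering, so each bed carries its own Darcy discharge and the transmissivities add.
Σ(K_i·b_i) = 1120×3.58 + 0.663×7.33 + 0.0384×9.15 = 4015 m²/day.
Hydraulic gradient i = (73.93 − 71.75) / 1100 = 2.18 / 1100 = 0.001982.
Q = Σ(K_i·b_i) · W · i = 4015 × 1210 × 0.001982 = 9628 m³/day.

9630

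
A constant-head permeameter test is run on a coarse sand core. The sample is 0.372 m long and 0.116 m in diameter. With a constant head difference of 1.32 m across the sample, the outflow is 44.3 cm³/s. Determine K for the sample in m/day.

102

Cross-sectional area A = π·(d/2)² = π × (0.116/2)² = 0.01057 m².
Convert discharge: 44.3 cm³/s = 4.430e-05 m³/s.
Darcy's law rearranged: K = Q·L / (A·Δh) = 4.430e-05 × 0.372 / (0.01057 × 1.32) = 0.001181 m/s = 102.1 m/day.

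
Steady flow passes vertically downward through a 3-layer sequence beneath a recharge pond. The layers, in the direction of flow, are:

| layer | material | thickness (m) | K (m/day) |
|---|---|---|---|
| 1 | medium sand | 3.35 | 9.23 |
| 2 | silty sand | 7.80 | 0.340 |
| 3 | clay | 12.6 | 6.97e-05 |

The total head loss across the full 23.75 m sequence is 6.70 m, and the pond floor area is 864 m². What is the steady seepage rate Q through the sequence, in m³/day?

0.0320

Flow is perpendicular to layering, so the layers act in series and the equivalent K is the thickness-weighted harmonic mean.
Total thickness L = 3.35 + 7.80 + 12.6 = 23.75 m.
Σ(b_i/K_i) = 3.35/9.23 + 7.80/0.340 + 12.6/6.97e-05 = 1.808e+05 d.
K_eq = L / Σ(b_i/K_i) = 23.75 / 1.808e+05 = 0.0001314 m/day.
Q = K_eq · A · (Δh/L) = 0.0001314 × 864 × (6.70/23.75) = 0.03202 m³/day.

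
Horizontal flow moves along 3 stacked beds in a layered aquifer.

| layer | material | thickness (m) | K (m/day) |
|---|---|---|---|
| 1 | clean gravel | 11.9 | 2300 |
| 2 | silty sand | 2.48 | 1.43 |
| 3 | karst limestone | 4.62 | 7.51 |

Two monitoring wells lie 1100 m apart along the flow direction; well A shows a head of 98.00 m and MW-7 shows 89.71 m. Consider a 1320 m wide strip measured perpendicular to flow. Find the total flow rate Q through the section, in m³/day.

Flow is parallel to layering, so each bed carries its own Darcy discharge and the transmissivities add.
Σ(K_i·b_i) = 2300×11.9 + 1.43×2.48 + 7.51×4.62 = 27408 m²/day.
Hydraulic gradient i = (98.00 − 89.71) / 1100 = 8.29 / 1100 = 0.007536.
Q = Σ(K_i·b_i) · W · i = 27408 × 1320 × 0.007536 = 2.727e+05 m³/day.

273000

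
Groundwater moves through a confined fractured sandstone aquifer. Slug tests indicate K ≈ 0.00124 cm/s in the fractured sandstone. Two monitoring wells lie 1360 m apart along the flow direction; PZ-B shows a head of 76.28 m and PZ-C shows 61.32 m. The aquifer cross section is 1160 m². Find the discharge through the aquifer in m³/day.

13.7

Convert K: 0.00124 cm/s × 864 = 1.071 m/day.
Hydraulic gradient i = (76.28 − 61.32) / 1360 = 14.96 / 1360 = 0.01100.
Darcy's law: Q = K · A · i = 1.071 × 1160 × 0.01100 = 13.67 m³/day.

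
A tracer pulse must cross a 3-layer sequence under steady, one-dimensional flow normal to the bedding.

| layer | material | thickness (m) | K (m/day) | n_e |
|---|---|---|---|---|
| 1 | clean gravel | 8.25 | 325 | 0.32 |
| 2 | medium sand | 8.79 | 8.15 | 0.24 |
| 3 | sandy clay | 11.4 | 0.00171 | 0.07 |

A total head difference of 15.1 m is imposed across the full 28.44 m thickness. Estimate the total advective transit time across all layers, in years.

6.71

With flow normal to the layers, continuity requires the same specific discharge q through every layer.
Σ(b_i/K_i) = 8.25/325 + 8.79/8.15 + 11.4/0.00171 = 6668 d.
q = Δh / Σ(b_i/K_i) = 15.1 / 6668 = 0.002265 m/day.
In each layer the seepage velocity is v_i = q/n_i, so the layer transit time is t_i = b_i·n_i / q:
  layer 1 (clean gravel): t_1 = 8.25 × 0.32 / 0.002265 = 1166 d
  layer 2 (medium sand): t_2 = 8.79 × 0.24 / 0.002265 = 931.5 d
  layer 3 (sandy clay): t_3 = 11.4 × 0.07 / 0.002265 = 352.4 d
Total t = Σ t_i = 2450 days = 6.707 years.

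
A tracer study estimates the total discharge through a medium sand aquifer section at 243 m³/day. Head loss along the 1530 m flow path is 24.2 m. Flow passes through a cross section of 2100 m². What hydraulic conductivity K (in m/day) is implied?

7.32

Hydraulic gradient i = Δh / L = 24.2 / 1530 = 0.01582.
From Q = K·A·i, K = Q / (A·i) = 243 / (2100 × 0.01582) = 7.316 m/day.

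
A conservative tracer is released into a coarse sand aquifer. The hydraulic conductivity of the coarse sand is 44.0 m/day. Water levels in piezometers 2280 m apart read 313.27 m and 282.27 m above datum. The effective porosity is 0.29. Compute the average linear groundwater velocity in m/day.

Hydraulic gradient i = (313.27 − 282.27) / 2280 = 31 / 2280 = 0.01360.
Darcy flux q = K · i = 44.00 × 0.01360 = 0.5982 m/day.
Seepage velocity v = q / n_e = 0.5982 / 0.29 = 2.063 m/day.

2.06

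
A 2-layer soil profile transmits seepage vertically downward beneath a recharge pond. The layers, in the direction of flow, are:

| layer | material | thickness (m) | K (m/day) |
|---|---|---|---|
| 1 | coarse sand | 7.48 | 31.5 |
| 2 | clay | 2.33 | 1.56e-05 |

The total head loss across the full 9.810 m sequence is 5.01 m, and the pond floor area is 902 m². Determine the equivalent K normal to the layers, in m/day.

6.57e-05

Flow is perpendicular to layering, so the layers act in series and the equivalent K is the thickness-weighted harmonic mean.
Total thickness L = 7.48 + 2.33 = 9.810 m.
Σ(b_i/K_i) = 7.48/31.5 + 2.33/1.56e-05 = 1.494e+05 d.
K_eq = L / Σ(b_i/K_i) = 9.810 / 1.494e+05 = 6.568e-05 m/day.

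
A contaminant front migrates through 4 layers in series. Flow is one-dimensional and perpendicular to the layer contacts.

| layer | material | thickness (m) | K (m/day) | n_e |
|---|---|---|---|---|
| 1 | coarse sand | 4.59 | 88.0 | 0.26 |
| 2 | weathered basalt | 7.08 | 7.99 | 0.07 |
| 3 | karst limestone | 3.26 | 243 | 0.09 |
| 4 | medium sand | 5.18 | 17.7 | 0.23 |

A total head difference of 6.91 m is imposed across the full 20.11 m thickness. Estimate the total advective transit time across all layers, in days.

With flow normal to the layers, continuity requires the same specific discharge q through every layer.
Σ(b_i/K_i) = 4.59/88.0 + 7.08/7.99 + 3.26/243 + 5.18/17.7 = 1.244 d.
q = Δh / Σ(b_i/K_i) = 6.91 / 1.244 = 5.553 m/day.
In each layer the seepage velocity is v_i = q/n_i, so the layer transit time is t_i = b_i·n_i / q:
  layer 1 (coarse sand): t_1 = 4.59 × 0.26 / 5.553 = 0.2149 d
  layer 2 (weathered basalt): t_2 = 7.08 × 0.07 / 5.553 = 0.08925 d
  layer 3 (karst limestone): t_3 = 3.26 × 0.09 / 5.553 = 0.05283 d
  layer 4 (medium sand): t_4 = 5.18 × 0.23 / 5.553 = 0.2145 d
Total t = Σ t_i = 0.5715 days.

0.572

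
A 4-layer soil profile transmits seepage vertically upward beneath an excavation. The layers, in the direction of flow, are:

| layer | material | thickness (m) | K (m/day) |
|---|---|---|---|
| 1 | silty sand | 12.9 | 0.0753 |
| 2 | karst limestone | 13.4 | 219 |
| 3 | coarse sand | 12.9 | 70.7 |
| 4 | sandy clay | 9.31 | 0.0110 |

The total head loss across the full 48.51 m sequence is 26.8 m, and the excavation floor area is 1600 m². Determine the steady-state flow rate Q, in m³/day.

Flow is perpendicular to layering, so the layers act in series and the equivalent K is the thickness-weighted harmonic mean.
Total thickness L = 12.9 + 13.4 + 12.9 + 9.31 = 48.51 m.
Σ(b_i/K_i) = 12.9/0.0753 + 13.4/219 + 12.9/70.7 + 9.31/0.0110 = 1018 d.
K_eq = L / Σ(b_i/K_i) = 48.51 / 1018 = 0.04766 m/day.
Q = K_eq · A · (Δh/L) = 0.04766 × 1600 × (26.8/48.51) = 42.13 m³/day.

42.1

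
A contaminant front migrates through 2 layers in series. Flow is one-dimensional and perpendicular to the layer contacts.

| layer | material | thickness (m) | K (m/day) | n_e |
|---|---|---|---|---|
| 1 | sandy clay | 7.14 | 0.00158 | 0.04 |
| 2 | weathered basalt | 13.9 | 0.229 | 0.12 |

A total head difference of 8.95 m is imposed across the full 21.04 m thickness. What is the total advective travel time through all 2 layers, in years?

2.74

With flow normal to the layers, continuity requires the same specific discharge q through every layer.
Σ(b_i/K_i) = 7.14/0.00158 + 13.9/0.229 = 4580 d.
q = Δh / Σ(b_i/K_i) = 8.95 / 4580 = 0.001954 m/day.
In each layer the seepage velocity is v_i = q/n_i, so the layer transit time is t_i = b_i·n_i / q:
  layer 1 (sandy clay): t_1 = 7.14 × 0.04 / 0.001954 = 146.1 d
  layer 2 (weathered basalt): t_2 = 13.9 × 0.12 / 0.001954 = 853.5 d
Total t = Σ t_i = 999.7 days = 2.737 years.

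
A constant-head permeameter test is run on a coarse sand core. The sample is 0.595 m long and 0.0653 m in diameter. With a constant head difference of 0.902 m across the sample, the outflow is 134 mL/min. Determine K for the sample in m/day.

Cross-sectional area A = π·(d/2)² = π × (0.0653/2)² = 0.003349 m².
Convert discharge: 134 mL/min = 2.233e-06 m³/s.
Darcy's law rearranged: K = Q·L / (A·Δh) = 2.233e-06 × 0.595 / (0.003349 × 0.902) = 0.0004399 m/s = 38.01 m/day.

38.0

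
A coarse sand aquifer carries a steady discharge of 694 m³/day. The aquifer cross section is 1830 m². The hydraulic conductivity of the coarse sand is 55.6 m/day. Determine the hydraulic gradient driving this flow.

0.00682

From Q = K·A·i, i = Q / (K·A) = 694 / (55.60 × 1830) = 0.006821.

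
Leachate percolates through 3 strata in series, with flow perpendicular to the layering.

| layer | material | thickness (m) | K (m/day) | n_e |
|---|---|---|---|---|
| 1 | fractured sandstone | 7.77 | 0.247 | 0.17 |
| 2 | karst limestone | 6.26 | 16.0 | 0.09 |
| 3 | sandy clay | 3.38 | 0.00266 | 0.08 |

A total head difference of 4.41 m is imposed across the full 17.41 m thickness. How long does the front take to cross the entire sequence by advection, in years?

1.74

With flow normal to the layers, continuity requires the same specific discharge q through every layer.
Σ(b_i/K_i) = 7.77/0.247 + 6.26/16.0 + 3.38/0.00266 = 1303 d.
q = Δh / Σ(b_i/K_i) = 4.41 / 1303 = 0.003386 m/day.
In each layer the seepage velocity is v_i = q/n_i, so the layer transit time is t_i = b_i·n_i / q:
  layer 1 (fractured sandstone): t_1 = 7.77 × 0.17 / 0.003386 = 390.1 d
  layer 2 (karst limestone): t_2 = 6.26 × 0.09 / 0.003386 = 166.4 d
  layer 3 (sandy clay): t_3 = 3.38 × 0.08 / 0.003386 = 79.86 d
Total t = Σ t_i = 636.4 days = 1.742 years.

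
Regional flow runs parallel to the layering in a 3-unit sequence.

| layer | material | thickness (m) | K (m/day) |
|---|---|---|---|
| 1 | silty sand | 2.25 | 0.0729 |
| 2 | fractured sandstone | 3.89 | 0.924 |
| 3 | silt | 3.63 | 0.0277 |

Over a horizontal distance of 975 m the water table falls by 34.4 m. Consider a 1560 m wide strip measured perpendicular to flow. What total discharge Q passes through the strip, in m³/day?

Flow is parallel to layering, so each bed carries its own Darcy discharge and the transmissivities add.
Σ(K_i·b_i) = 0.0729×2.25 + 0.924×3.89 + 0.0277×3.63 = 3.859 m²/day.
Hydraulic gradient i = Δh / L = 34.4 / 975 = 0.03528.
Q = Σ(K_i·b_i) · W · i = 3.859 × 1560 × 0.03528 = 212.4 m³/day.

212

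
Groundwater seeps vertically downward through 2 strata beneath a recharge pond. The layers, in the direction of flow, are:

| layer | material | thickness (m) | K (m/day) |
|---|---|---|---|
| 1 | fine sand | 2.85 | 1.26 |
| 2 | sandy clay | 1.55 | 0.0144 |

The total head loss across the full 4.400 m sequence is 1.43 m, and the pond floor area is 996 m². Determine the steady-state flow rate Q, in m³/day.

13.0

Flow is perpendicular to layering, so the layers act in series and the equivalent K is the thickness-weighted harmonic mean.
Total thickness L = 2.85 + 1.55 = 4.400 m.
Σ(b_i/K_i) = 2.85/1.26 + 1.55/0.0144 = 109.9 d.
K_eq = L / Σ(b_i/K_i) = 4.400 / 109.9 = 0.04004 m/day.
Q = K_eq · A · (Δh/L) = 0.04004 × 996 × (1.43/4.400) = 12.96 m³/day.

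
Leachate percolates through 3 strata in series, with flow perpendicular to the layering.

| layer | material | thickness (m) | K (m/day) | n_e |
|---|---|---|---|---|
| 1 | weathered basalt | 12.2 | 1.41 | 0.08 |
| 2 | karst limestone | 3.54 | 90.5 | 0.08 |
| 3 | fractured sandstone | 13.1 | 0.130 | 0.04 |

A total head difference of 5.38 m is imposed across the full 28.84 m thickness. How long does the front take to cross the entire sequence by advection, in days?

36.3

With flow normal to the layers, continuity requires the same specific discharge q through every layer.
Σ(b_i/K_i) = 12.2/1.41 + 3.54/90.5 + 13.1/0.130 = 109.5 d.
q = Δh / Σ(b_i/K_i) = 5.38 / 109.5 = 0.04915 m/day.
In each layer the seepage velocity is v_i = q/n_i, so the layer transit time is t_i = b_i·n_i / q:
  layer 1 (weathered basalt): t_1 = 12.2 × 0.08 / 0.04915 = 19.86 d
  layer 2 (karst limestone): t_2 = 3.54 × 0.08 / 0.04915 = 5.762 d
  layer 3 (fractured sandstone): t_3 = 13.1 × 0.04 / 0.04915 = 10.66 d
Total t = Σ t_i = 36.28 days.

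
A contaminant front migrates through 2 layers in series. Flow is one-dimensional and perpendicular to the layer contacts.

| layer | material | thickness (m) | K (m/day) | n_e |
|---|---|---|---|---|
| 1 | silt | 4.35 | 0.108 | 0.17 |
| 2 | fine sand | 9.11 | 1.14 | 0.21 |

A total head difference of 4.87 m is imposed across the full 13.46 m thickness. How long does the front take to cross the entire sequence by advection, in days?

26.3

With flow normal to the layers, continuity requires the same specific discharge q through every layer.
Σ(b_i/K_i) = 4.35/0.108 + 9.11/1.14 = 48.27 d.
q = Δh / Σ(b_i/K_i) = 4.87 / 48.27 = 0.1009 m/day.
In each layer the seepage velocity is v_i = q/n_i, so the layer transit time is t_i = b_i·n_i / q:
  layer 1 (silt): t_1 = 4.35 × 0.17 / 0.1009 = 7.330 d
  layer 2 (fine sand): t_2 = 9.11 × 0.21 / 0.1009 = 18.96 d
Total t = Σ t_i = 26.29 days.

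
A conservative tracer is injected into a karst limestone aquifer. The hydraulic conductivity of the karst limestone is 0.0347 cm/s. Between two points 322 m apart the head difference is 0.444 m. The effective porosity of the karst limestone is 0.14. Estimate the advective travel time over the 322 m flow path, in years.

Convert K: 0.0347 cm/s × 864 = 29.98 m/day.
Hydraulic gradient i = Δh / L = 0.444 / 322 = 0.001379.
Darcy flux q = K · i = 29.98 × 0.001379 = 0.04134 m/day.
Seepage velocity v = q / n_e = 0.04134 / 0.14 = 0.2953 m/day.
Travel time t = L / v = 322 / 0.2953 = 1090 days = 2.986 years.

2.99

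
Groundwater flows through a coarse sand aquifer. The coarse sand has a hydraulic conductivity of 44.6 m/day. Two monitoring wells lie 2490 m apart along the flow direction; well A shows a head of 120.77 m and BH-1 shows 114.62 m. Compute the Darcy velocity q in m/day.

Hydraulic gradient i = (120.77 − 114.62) / 2490 = 6.15 / 2490 = 0.002470.
Specific discharge q = K · i = 44.60 × 0.002470 = 0.1102 m/day.

0.110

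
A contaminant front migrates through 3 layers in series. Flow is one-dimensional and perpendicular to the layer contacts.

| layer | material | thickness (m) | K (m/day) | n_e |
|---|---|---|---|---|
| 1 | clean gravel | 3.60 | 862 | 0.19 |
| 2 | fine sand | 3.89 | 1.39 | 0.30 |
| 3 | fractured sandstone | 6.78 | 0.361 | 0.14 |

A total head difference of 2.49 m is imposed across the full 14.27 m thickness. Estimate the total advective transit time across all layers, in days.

With flow normal to the layers, continuity requires the same specific discharge q through every layer.
Σ(b_i/K_i) = 3.60/862 + 3.89/1.39 + 6.78/0.361 = 21.58 d.
q = Δh / Σ(b_i/K_i) = 2.49 / 21.58 = 0.1154 m/day.
In each layer the seepage velocity is v_i = q/n_i, so the layer transit time is t_i = b_i·n_i / q:
  layer 1 (clean gravel): t_1 = 3.60 × 0.19 / 0.1154 = 5.929 d
  layer 2 (fine sand): t_2 = 3.89 × 0.30 / 0.1154 = 10.12 d
  layer 3 (fractured sandstone): t_3 = 6.78 × 0.14 / 0.1154 = 8.228 d
Total t = Σ t_i = 24.27 days.

24.3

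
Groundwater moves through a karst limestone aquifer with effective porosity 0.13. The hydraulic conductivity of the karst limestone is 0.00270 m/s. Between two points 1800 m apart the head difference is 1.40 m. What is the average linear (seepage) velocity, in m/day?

1.40

Convert K: 0.00270 m/s × 86400 = 233.3 m/day.
Hydraulic gradient i = Δh / L = 1.40 / 1800 = 0.0007778.
Darcy flux q = K · i = 233.3 × 0.0007778 = 0.1814 m/day.
Seepage velocity v = q / n_e = 0.1814 / 0.13 = 1.396 m/day.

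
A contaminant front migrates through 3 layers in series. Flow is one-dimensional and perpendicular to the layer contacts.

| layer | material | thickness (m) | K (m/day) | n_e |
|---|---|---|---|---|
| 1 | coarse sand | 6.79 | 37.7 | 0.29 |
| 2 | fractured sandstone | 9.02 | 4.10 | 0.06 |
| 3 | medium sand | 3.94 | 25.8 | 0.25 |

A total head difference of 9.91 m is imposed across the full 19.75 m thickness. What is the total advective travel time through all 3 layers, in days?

With flow normal to the layers, continuity requires the same specific discharge q through every layer.
Σ(b_i/K_i) = 6.79/37.7 + 9.02/4.10 + 3.94/25.8 = 2.533 d.
q = Δh / Σ(b_i/K_i) = 9.91 / 2.533 = 3.913 m/day.
In each layer the seepage velocity is v_i = q/n_i, so the layer transit time is t_i = b_i·n_i / q:
  layer 1 (coarse sand): t_1 = 6.79 × 0.29 / 3.913 = 0.5033 d
  layer 2 (fractured sandstone): t_2 = 9.02 × 0.06 / 3.913 = 0.1383 d
  layer 3 (medium sand): t_3 = 3.94 × 0.25 / 3.913 = 0.2517 d
Total t = Σ t_i = 0.8933 days.

0.893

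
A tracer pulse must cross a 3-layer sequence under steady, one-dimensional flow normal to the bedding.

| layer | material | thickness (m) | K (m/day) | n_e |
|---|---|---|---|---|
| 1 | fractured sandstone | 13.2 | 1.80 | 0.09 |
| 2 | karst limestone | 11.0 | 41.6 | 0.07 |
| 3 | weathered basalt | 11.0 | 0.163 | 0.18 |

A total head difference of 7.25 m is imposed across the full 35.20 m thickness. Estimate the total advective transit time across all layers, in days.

With flow normal to the layers, continuity requires the same specific discharge q through every layer.
Σ(b_i/K_i) = 13.2/1.80 + 11.0/41.6 + 11.0/0.163 = 75.08 d.
q = Δh / Σ(b_i/K_i) = 7.25 / 75.08 = 0.09656 m/day.
In each layer the seepage velocity is v_i = q/n_i, so the layer transit time is t_i = b_i·n_i / q:
  layer 1 (fractured sandstone): t_1 = 13.2 × 0.09 / 0.09656 = 12.30 d
  layer 2 (karst limestone): t_2 = 11.0 × 0.07 / 0.09656 = 7.974 d
  layer 3 (weathered basalt): t_3 = 11.0 × 0.18 / 0.09656 = 20.51 d
Total t = Σ t_i = 40.78 days.

40.8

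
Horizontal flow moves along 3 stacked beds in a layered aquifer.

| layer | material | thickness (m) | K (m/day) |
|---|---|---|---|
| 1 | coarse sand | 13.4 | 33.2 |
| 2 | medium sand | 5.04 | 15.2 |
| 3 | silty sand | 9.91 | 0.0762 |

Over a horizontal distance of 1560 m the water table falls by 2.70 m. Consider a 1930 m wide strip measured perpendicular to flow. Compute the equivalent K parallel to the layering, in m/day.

Flow is parallel to layering, so each bed carries its own Darcy discharge and the transmissivities add.
Σ(K_i·b_i) = 33.2×13.4 + 15.2×5.04 + 0.0762×9.91 = 522.2 m²/day.
Total thickness b = 28.35 m, so K_eq = Σ(K_i·b_i)/b = 18.42 m/day.

18.4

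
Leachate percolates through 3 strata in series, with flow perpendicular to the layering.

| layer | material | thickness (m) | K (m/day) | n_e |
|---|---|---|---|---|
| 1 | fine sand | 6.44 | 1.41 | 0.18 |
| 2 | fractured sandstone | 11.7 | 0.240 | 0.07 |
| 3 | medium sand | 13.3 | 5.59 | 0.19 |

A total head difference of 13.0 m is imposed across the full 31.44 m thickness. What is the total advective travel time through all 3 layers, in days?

19.3

With flow normal to the layers, continuity requires the same specific discharge q through every layer.
Σ(b_i/K_i) = 6.44/1.41 + 11.7/0.240 + 13.3/5.59 = 55.70 d.
q = Δh / Σ(b_i/K_i) = 13.0 / 55.70 = 0.2334 m/day.
In each layer the seepage velocity is v_i = q/n_i, so the layer transit time is t_i = b_i·n_i / q:
  layer 1 (fine sand): t_1 = 6.44 × 0.18 / 0.2334 = 4.966 d
  layer 2 (fractured sandstone): t_2 = 11.7 × 0.07 / 0.2334 = 3.509 d
  layer 3 (medium sand): t_3 = 13.3 × 0.19 / 0.2334 = 10.83 d
Total t = Σ t_i = 19.30 days.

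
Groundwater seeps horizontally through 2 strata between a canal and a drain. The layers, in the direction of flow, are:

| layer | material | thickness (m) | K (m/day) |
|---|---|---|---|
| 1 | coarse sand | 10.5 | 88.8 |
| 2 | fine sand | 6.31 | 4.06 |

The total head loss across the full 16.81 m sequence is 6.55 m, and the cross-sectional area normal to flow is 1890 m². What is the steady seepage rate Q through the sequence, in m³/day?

7400

Flow is perpendicular to layering, so the layers act in series and the equivalent K is the thickness-weighted harmonic mean.
Total thickness L = 10.5 + 6.31 = 16.81 m.
Σ(b_i/K_i) = 10.5/88.8 + 6.31/4.06 = 1.672 d.
K_eq = L / Σ(b_i/K_i) = 16.81 / 1.672 = 10.05 m/day.
Q = K_eq · A · (Δh/L) = 10.05 × 1890 × (6.55/16.81) = 7402 m³/day.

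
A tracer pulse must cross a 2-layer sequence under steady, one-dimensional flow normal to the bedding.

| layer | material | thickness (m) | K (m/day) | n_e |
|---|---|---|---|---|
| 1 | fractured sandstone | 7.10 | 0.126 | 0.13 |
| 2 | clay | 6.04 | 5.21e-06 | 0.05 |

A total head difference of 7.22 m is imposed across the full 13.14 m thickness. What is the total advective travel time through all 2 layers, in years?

539

With flow normal to the layers, continuity requires the same specific discharge q through every layer.
Σ(b_i/K_i) = 7.10/0.126 + 6.04/5.21e-06 = 1.159e+06 d.
q = Δh / Σ(b_i/K_i) = 7.22 / 1.159e+06 = 6.228e-06 m/day.
In each layer the seepage velocity is v_i = q/n_i, so the layer transit time is t_i = b_i·n_i / q:
  layer 1 (fractured sandstone): t_1 = 7.10 × 0.13 / 6.228e-06 = 1.482e+05 d
  layer 2 (clay): t_2 = 6.04 × 0.05 / 6.228e-06 = 48494 d
Total t = Σ t_i = 1.967e+05 days = 538.6 years.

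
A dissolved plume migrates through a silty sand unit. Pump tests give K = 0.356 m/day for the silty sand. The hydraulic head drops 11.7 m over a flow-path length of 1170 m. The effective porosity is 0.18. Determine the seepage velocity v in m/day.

Hydraulic gradient i = Δh / L = 11.7 / 1170 = 0.01000.
Darcy flux q = K · i = 0.3560 × 0.01000 = 0.003560 m/day.
Seepage velocity v = q / n_e = 0.003560 / 0.18 = 0.01978 m/day.

0.0198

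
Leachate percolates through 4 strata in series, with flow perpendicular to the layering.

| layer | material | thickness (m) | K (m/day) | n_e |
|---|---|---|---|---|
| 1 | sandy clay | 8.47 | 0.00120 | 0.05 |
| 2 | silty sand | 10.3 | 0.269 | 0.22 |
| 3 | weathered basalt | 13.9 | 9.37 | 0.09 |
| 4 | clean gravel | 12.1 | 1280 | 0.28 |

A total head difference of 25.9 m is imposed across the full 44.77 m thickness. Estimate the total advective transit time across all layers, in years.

5.50

With flow normal to the layers, continuity requires the same specific discharge q through every layer.
Σ(b_i/K_i) = 8.47/0.00120 + 10.3/0.269 + 13.9/9.37 + 12.1/1280 = 7098 d.
q = Δh / Σ(b_i/K_i) = 25.9 / 7098 = 0.003649 m/day.
In each layer the seepage velocity is v_i = q/n_i, so the layer transit time is t_i = b_i·n_i / q:
  layer 1 (sandy clay): t_1 = 8.47 × 0.05 / 0.003649 = 116.1 d
  layer 2 (silty sand): t_2 = 10.3 × 0.22 / 0.003649 = 621.0 d
  layer 3 (weathered basalt): t_3 = 13.9 × 0.09 / 0.003649 = 342.8 d
  layer 4 (clean gravel): t_4 = 12.1 × 0.28 / 0.003649 = 928.5 d
Total t = Σ t_i = 2008 days = 5.499 years.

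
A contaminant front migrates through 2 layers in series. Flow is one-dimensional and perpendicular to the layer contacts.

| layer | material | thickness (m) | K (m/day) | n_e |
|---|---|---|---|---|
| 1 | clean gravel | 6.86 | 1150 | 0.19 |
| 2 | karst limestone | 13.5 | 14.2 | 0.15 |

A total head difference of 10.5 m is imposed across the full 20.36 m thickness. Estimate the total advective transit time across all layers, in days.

With flow normal to the layers, continuity requires the same specific discharge q through every layer.
Σ(b_i/K_i) = 6.86/1150 + 13.5/14.2 = 0.9567 d.
q = Δh / Σ(b_i/K_i) = 10.5 / 0.9567 = 10.98 m/day.
In each layer the seepage velocity is v_i = q/n_i, so the layer transit time is t_i = b_i·n_i / q:
  layer 1 (clean gravel): t_1 = 6.86 × 0.19 / 10.98 = 0.1188 d
  layer 2 (karst limestone): t_2 = 13.5 × 0.15 / 10.98 = 0.1845 d
Total t = Σ t_i = 0.3033 days.

0.303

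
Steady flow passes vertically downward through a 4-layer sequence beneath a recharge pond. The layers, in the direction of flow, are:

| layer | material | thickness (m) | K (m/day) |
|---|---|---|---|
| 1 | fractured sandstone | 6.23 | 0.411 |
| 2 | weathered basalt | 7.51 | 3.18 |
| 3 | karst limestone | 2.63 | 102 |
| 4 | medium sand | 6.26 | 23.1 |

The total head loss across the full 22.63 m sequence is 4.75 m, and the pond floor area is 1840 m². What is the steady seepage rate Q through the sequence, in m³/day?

491

Flow is perpendicular to layering, so the layers act in series and the equivalent K is the thickness-weighted harmonic mean.
Total thickness L = 6.23 + 7.51 + 2.63 + 6.26 = 22.63 m.
Σ(b_i/K_i) = 6.23/0.411 + 7.51/3.18 + 2.63/102 + 6.26/23.1 = 17.82 d.
K_eq = L / Σ(b_i/K_i) = 22.63 / 17.82 = 1.270 m/day.
Q = K_eq · A · (Δh/L) = 1.270 × 1840 × (4.75/22.63) = 490.6 m³/day.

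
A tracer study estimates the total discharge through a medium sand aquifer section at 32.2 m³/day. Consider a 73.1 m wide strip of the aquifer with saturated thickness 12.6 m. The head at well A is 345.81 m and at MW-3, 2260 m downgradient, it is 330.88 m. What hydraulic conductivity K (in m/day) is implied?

5.29

Cross-sectional area A = 73.1 × 12.6 = 921.1 m².
Hydraulic gradient i = (345.81 − 330.88) / 2260 = 14.93 / 2260 = 0.006606.
From Q = K·A·i, K = Q / (A·i) = 32.2 / (921.1 × 0.006606) = 5.292 m/day.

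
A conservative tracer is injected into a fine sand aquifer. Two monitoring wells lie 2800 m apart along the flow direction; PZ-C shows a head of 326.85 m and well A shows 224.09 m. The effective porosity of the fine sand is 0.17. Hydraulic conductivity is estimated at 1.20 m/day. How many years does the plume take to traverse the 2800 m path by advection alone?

29.6

Hydraulic gradient i = (326.85 − 224.09) / 2800 = 102.76 / 2800 = 0.03670.
Darcy flux q = K · i = 1.200 × 0.03670 = 0.04404 m/day.
Seepage velocity v = q / n_e = 0.04404 / 0.17 = 0.2591 m/day.
Travel time t = L / v = 2800 / 0.2591 = 10808 days = 29.59 years.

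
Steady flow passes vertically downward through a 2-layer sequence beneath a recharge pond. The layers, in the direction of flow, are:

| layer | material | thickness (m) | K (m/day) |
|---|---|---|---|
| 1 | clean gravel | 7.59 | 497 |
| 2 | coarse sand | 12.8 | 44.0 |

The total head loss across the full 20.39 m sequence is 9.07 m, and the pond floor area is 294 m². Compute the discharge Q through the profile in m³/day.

Flow is perpendicular to layering, so the layers act in series and the equivalent K is the thickness-weighted harmonic mean.
Total thickness L = 7.59 + 12.8 = 20.39 m.
Σ(b_i/K_i) = 7.59/497 + 12.8/44.0 = 0.3062 d.
K_eq = L / Σ(b_i/K_i) = 20.39 / 0.3062 = 66.59 m/day.
Q = K_eq · A · (Δh/L) = 66.59 × 294 × (9.07/20.39) = 8709 m³/day.

8710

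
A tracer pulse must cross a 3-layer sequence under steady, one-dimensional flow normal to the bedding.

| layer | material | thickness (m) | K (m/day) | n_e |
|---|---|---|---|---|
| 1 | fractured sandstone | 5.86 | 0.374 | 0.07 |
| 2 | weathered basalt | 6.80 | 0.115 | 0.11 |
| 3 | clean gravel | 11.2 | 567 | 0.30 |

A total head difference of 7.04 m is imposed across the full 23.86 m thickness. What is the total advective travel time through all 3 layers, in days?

48.0

With flow normal to the layers, continuity requires the same specific discharge q through every layer.
Σ(b_i/K_i) = 5.86/0.374 + 6.80/0.115 + 11.2/567 = 74.82 d.
q = Δh / Σ(b_i/K_i) = 7.04 / 74.82 = 0.09409 m/day.
In each layer the seepage velocity is v_i = q/n_i, so the layer transit time is t_i = b_i·n_i / q:
  layer 1 (fractured sandstone): t_1 = 5.86 × 0.07 / 0.09409 = 4.359 d
  layer 2 (weathered basalt): t_2 = 6.80 × 0.11 / 0.09409 = 7.949 d
  layer 3 (clean gravel): t_3 = 11.2 × 0.30 / 0.09409 = 35.71 d
Total t = Σ t_i = 48.02 days.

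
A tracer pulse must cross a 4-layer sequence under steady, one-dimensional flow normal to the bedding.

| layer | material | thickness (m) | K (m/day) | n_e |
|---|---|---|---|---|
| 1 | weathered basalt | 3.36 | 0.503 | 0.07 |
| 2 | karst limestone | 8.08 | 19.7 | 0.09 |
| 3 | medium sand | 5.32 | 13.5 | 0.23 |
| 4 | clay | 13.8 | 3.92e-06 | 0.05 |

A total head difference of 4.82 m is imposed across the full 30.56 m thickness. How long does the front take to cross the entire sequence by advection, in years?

5750

With flow normal to the layers, continuity requires the same specific discharge q through every layer.
Σ(b_i/K_i) = 3.36/0.503 + 8.08/19.7 + 5.32/13.5 + 13.8/3.92e-06 = 3.520e+06 d.
q = Δh / Σ(b_i/K_i) = 4.82 / 3.520e+06 = 1.369e-06 m/day.
In each layer the seepage velocity is v_i = q/n_i, so the layer transit time is t_i = b_i·n_i / q:
  layer 1 (weathered basalt): t_1 = 3.36 × 0.07 / 1.369e-06 = 1.718e+05 d
  layer 2 (karst limestone): t_2 = 8.08 × 0.09 / 1.369e-06 = 5.311e+05 d
  layer 3 (medium sand): t_3 = 5.32 × 0.23 / 1.369e-06 = 8.937e+05 d
  layer 4 (clay): t_4 = 13.8 × 0.05 / 1.369e-06 = 5.040e+05 d
Total t = Σ t_i = 2.101e+06 days = 5751 years.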